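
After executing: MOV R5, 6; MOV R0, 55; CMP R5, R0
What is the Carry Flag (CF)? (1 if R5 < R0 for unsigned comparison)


Register state trace:
  MOV R5, 6  → R5 = 6
  MOV R0, 55  → R0 = 55
  CMP R5, R0  → unsigned 6 - 55: borrow occurs
  6 < 55, so CF = 1
CF = 1

1


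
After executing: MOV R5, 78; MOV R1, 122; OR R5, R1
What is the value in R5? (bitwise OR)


Register state trace:
  MOV R5, 78  → R5 = 78 (0b01001110)
  MOV R1, 122  → R1 = 122 (0b01111010)
  OR R5, R1   → R5 = 78 OR 122 = 126 (0b01111110)
Final: R5 = 126

126


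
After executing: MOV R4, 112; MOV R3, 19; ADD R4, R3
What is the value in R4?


Register state trace:
  MOV R4, 112  → R4 = 112
  MOV R3, 19  → R3 = 19
  ADD R4, R3  → R4 = 112 + 19 = 131
Final: R4 = 131

131


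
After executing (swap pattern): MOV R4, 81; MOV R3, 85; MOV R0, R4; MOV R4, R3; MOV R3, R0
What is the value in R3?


Register state trace (swap pattern):
  MOV R4, 81  → R4 = 81
  MOV R3, 85  → R3 = 85
  MOV R0, R4  → R0 = 81  (save R4)
  MOV R4, R3  → R4 = 85  (R4 gets R3's value)
  MOV R3, R0  → R3 = 81  (R3 gets saved value)
Final: R3 = 81

81


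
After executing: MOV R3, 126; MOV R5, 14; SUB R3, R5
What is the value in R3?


Register state trace:
  MOV R3, 126  → R3 = 126
  MOV R5, 14  → R5 = 14
  SUB R3, R5  → R3 = 126 - 14 = 112
Final: R3 = 112

112


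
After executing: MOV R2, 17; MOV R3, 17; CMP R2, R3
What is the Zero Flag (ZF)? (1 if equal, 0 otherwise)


Register state trace:
  MOV R2, 17  → R2 = 17
  MOV R3, 17  → R3 = 17
  CMP R2, R3  → computes 17 - 17 = 0
  Result is zero, so values are equal
ZF = 1

1


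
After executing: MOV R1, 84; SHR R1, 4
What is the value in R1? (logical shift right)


Register state trace:
  MOV R1, 84  → R1 = 84
  SHR R1, 4  → R1 = 84 >> 4 = 84 // 2^4 = 5
Final: R1 = 5

5


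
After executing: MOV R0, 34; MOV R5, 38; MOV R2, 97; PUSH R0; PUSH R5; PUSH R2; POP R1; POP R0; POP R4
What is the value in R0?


Stack trace (top is rightmost):
  MOV R0, 34  → R0 = 34
  MOV R5, 38  → R5 = 38
  MOV R2, 97  → R2 = 97
  PUSH R0  → stack: [34]
  PUSH R5  → stack: [34, 38]
  PUSH R2  → stack: [34, 38, 97]
  POP R1  → R1 = 97, stack: [34, 38]
  POP R0  → R0 = 38, stack: [34]
  POP R4  → R4 = 34, stack: []
Final: R0 = 38

38


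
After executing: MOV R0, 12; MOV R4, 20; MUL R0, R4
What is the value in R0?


Register state trace:
  MOV R0, 12  → R0 = 12
  MOV R4, 20  → R4 = 20
  MUL R0, R4  → R0 = 12 * 20 = 240
Final: R0 = 240

240


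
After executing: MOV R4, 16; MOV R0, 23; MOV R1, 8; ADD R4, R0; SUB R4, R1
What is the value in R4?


Register state trace:
  MOV R4, 16  → R4 = 16
  MOV R0, 23  → R0 = 23
  MOV R1, 8  → R1 = 8
  ADD R4, R0  → R4 = 16 + 23 = 39
  SUB R4, R1  → R4 = 39 - 8 = 31
Final: R4 = 31

31


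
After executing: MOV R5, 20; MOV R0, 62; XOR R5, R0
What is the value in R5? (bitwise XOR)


Register state trace:
  MOV R5, 20  → R5 = 20 (0b00010100)
  MOV R0, 62  → R0 = 62 (0b00111110)
  XOR R5, R0  → R5 = 20 XOR 62 = 42 (0b00101010)
Final: R5 = 42

42


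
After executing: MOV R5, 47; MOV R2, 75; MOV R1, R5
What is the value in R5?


Register state trace:
  MOV R5, 47  → R5 = 47
  MOV R2, 75  → R2 = 75
  MOV R1, R5  → R1 = 47
Final: R5 = 47

47


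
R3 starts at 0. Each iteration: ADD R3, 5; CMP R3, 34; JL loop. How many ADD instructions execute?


Loop trace (R3 starts at 0, target 34, step 5):
  ADD #1: R3 = 0 + 5 = 5  → 5 < 34, loop
  ADD #2: R3 = 5 + 5 = 10  → 10 < 34, loop
  ADD #3: R3 = 10 + 5 = 15  → 15 < 34, loop
  ADD #4: R3 = 15 + 5 = 20  → 20 < 34, loop
  ADD #5: R3 = 20 + 5 = 25  → 25 < 34, loop
  ADD #6: R3 = 25 + 5 = 30  → 30 < 34, loop
  ADD #7: R3 = 30 + 5 = 35  → 35 >= 34, exit
Total ADD instructions: 7

7


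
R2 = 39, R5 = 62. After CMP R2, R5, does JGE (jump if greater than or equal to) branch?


Trace:
  R2 = 39, R5 = 62
  CMP R2, R5  → compares 39 vs 62
  JGE checks: is 39 greater than or equal to 62?
  39 < 62, so condition is false
Branch taken: No

No


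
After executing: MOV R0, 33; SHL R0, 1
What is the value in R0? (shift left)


Register state trace:
  MOV R0, 33  → R0 = 33
  SHL R0, 1  → R0 = 33 << 1 = 33 * 2^1 = 66
Final: R0 = 66

66


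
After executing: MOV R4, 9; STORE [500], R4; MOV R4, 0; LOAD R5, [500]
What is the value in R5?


Register and memory trace:
  MOV R4, 9  → R4 = 9
  STORE [500], R4  → mem[500] = 9
  MOV R4, 0  → R4 = 0
  LOAD R5, [500]  → R5 = mem[500] = 9
Final: R5 = 9

9


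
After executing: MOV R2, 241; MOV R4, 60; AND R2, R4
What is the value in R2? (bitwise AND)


Register state trace:
  MOV R2, 241  → R2 = 241 (0b11110001)
  MOV R4, 60  → R4 = 60 (0b00111100)
  AND R2, R4  → R2 = 241 AND 60 = 48 (0b00110000)
Final: R2 = 48

48


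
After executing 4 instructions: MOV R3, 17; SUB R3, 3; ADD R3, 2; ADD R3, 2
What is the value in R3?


Register state trace:
  MOV R3, 17  → R3 = 17
  SUB R3, 3  → R3 = 17 - 3 = 14
  ADD R3, 2  → R3 = 14 + 2 = 16
  ADD R3, 2  → R3 = 16 + 2 = 18
Final: R3 = 18

18


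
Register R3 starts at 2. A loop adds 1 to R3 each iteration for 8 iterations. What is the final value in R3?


Starting value: R3 = 2
  Iter 1: R3 = 2 + 1 = 3
  Iter 2: R3 = 3 + 1 = 4
  Iter 3: R3 = 4 + 1 = 5
  Iter 4: R3 = 5 + 1 = 6
  Iter 5: R3 = 6 + 1 = 7
  Iter 6: R3 = 7 + 1 = 8
  Iter 7: R3 = 8 + 1 = 9
  Iter 8: R3 = 9 + 1 = 10
Final: R3 = 10

10


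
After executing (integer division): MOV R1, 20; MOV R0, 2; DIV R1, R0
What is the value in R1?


Register state trace:
  MOV R1, 20  → R1 = 20
  MOV R0, 2  → R0 = 2
  DIV R1, R0  → R1 = 20 // 2 = 10
Final: R1 = 10

10


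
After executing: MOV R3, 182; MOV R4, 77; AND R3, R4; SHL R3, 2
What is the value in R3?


Register state trace:
  MOV R3, 182  → R3 = 182 (0b10110110)
  MOV R4, 77  → R4 = 77 (0b01001101)
  AND R3, R4  → R3 = 182 AND 77 = 4 (0b00000100)
  SHL R3, 2  → R3 = 4 << 2 = 16
Final: R3 = 16

16


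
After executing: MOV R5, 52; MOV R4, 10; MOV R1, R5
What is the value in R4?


Register state trace:
  MOV R5, 52  → R5 = 52
  MOV R4, 10  → R4 = 10
  MOV R1, R5  → R1 = 52
Final: R4 = 10

10


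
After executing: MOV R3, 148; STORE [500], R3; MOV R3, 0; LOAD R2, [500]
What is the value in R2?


Register and memory trace:
  MOV R3, 148  → R3 = 148
  STORE [500], R3  → mem[500] = 148
  MOV R3, 0  → R3 = 0
  LOAD R2, [500]  → R2 = mem[500] = 148
Final: R2 = 148

148


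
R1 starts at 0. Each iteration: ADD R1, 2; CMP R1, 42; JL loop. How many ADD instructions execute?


Loop trace (R1 starts at 0, target 42, step 2):
  ADD #1: R1 = 0 + 2 = 2  → 2 < 42, loop
  ADD #2: R1 = 2 + 2 = 4  → 4 < 42, loop
  ADD #3: R1 = 4 + 2 = 6  → 6 < 42, loop
  ADD #4: R1 = 6 + 2 = 8  → 8 < 42, loop
  ADD #5: R1 = 8 + 2 = 10  → 10 < 42, loop
  ADD #6: R1 = 10 + 2 = 12  → 12 < 42, loop
  ADD #7: R1 = 12 + 2 = 14  → 14 < 42, loop
  ADD #8: R1 = 14 + 2 = 16  → 16 < 42, loop
  ADD #9: R1 = 16 + 2 = 18  → 18 < 42, loop
  ADD #10: R1 = 18 + 2 = 20  → 20 < 42, loop
  ADD #11: R1 = 20 + 2 = 22  → 22 < 42, loop
  ADD #12: R1 = 22 + 2 = 24  → 24 < 42, loop
  ADD #13: R1 = 24 + 2 = 26  → 26 < 42, loop
  ADD #14: R1 = 26 + 2 = 28  → 28 < 42, loop
  ADD #15: R1 = 28 + 2 = 30  → 30 < 42, loop
  ADD #16: R1 = 30 + 2 = 32  → 32 < 42, loop
  ADD #17: R1 = 32 + 2 = 34  → 34 < 42, loop
  ADD #18: R1 = 34 + 2 = 36  → 36 < 42, loop
  ADD #19: R1 = 36 + 2 = 38  → 38 < 42, loop
  ADD #20: R1 = 38 + 2 = 40  → 40 < 42, loop
  ADD #21: R1 = 40 + 2 = 42  → 42 >= 42, exit
Total ADD instructions: 21

21


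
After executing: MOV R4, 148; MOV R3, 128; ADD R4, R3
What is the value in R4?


Register state trace:
  MOV R4, 148  → R4 = 148
  MOV R3, 128  → R3 = 128
  ADD R4, R3  → R4 = 148 + 128 = 276
Final: R4 = 276

276


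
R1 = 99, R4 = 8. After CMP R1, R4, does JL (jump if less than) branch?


Trace:
  R1 = 99, R4 = 8
  CMP R1, R4  → compares 99 vs 8
  JL checks: is 99 less than 8?
  99 > 8, so condition is false
Branch taken: No

No


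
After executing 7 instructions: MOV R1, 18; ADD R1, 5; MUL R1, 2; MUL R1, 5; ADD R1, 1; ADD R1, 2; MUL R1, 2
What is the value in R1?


Register state trace:
  MOV R1, 18  → R1 = 18
  ADD R1, 5  → R1 = 18 + 5 = 23
  MUL R1, 2  → R1 = 23 * 2 = 46
  MUL R1, 5  → R1 = 46 * 5 = 230
  ADD R1, 1  → R1 = 230 + 1 = 231
  ADD R1, 2  → R1 = 231 + 2 = 233
  MUL R1, 2  → R1 = 233 * 2 = 466
Final: R1 = 466

466


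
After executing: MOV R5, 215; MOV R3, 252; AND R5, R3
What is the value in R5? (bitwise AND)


Register state trace:
  MOV R5, 215  → R5 = 215 (0b11010111)
  MOV R3, 252  → R3 = 252 (0b11111100)
  AND R5, R3  → R5 = 215 AND 252 = 212 (0b11010100)
Final: R5 = 212

212


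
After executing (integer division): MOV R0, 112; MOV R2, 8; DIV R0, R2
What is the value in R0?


Register state trace:
  MOV R0, 112  → R0 = 112
  MOV R2, 8  → R2 = 8
  DIV R0, R2  → R0 = 112 // 8 = 14
Final: R0 = 14

14


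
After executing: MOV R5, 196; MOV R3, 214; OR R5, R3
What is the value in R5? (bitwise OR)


Register state trace:
  MOV R5, 196  → R5 = 196 (0b11000100)
  MOV R3, 214  → R3 = 214 (0b11010110)
  OR R5, R3   → R5 = 196 OR 214 = 214 (0b11010110)
Final: R5 = 214

214


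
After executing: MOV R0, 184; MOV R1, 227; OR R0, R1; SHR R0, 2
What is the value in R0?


Register state trace:
  MOV R0, 184  → R0 = 184 (0b10111000)
  MOV R1, 227  → R1 = 227 (0b11100011)
  OR R0, R1  → R0 = 184 OR 227 = 251 (0b11111011)
  SHR R0, 2  → R0 = 251 >> 2 = 62
Final: R0 = 62

62


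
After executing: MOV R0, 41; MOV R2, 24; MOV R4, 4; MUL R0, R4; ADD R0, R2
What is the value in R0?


Register state trace:
  MOV R0, 41  → R0 = 41
  MOV R2, 24  → R2 = 24
  MOV R4, 4  → R4 = 4
  MUL R0, R4  → R0 = 41 * 4 = 164
  ADD R0, R2  → R0 = 164 + 24 = 188
Final: R0 = 188

188


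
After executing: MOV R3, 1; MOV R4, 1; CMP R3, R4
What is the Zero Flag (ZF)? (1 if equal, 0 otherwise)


Register state trace:
  MOV R3, 1  → R3 = 1
  MOV R4, 1  → R4 = 1
  CMP R3, R4  → computes 1 - 1 = 0
  Result is zero, so values are equal
ZF = 1

1


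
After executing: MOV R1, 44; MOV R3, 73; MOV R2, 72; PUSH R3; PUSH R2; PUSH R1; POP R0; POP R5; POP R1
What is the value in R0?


Stack trace (top is rightmost):
  MOV R1, 44  → R1 = 44
  MOV R3, 73  → R3 = 73
  MOV R2, 72  → R2 = 72
  PUSH R3  → stack: [73]
  PUSH R2  → stack: [73, 72]
  PUSH R1  → stack: [73, 72, 44]
  POP R0  → R0 = 44, stack: [73, 72]
  POP R5  → R5 = 72, stack: [73]
  POP R1  → R1 = 73, stack: []
Final: R0 = 44

44


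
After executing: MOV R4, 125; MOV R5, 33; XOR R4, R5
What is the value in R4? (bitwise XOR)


Register state trace:
  MOV R4, 125  → R4 = 125 (0b01111101)
  MOV R5, 33  → R5 = 33 (0b00100001)
  XOR R4, R5  → R4 = 125 XOR 33 = 92 (0b01011100)
Final: R4 = 92

92


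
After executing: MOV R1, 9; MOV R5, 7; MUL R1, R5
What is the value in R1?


Register state trace:
  MOV R1, 9  → R1 = 9
  MOV R5, 7  → R5 = 7
  MUL R1, R5  → R1 = 9 * 7 = 63
Final: R1 = 63

63


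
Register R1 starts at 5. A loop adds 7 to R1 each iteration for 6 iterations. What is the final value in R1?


Starting value: R1 = 5
  Iter 1: R1 = 5 + 7 = 12
  Iter 2: R1 = 12 + 7 = 19
  Iter 3: R1 = 19 + 7 = 26
  Iter 4: R1 = 26 + 7 = 33
  Iter 5: R1 = 33 + 7 = 40
  Iter 6: R1 = 40 + 7 = 47
Final: R1 = 47

47


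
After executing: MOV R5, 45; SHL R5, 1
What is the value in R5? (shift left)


Register state trace:
  MOV R5, 45  → R5 = 45
  SHL R5, 1  → R5 = 45 << 1 = 45 * 2^1 = 90
Final: R5 = 90

90


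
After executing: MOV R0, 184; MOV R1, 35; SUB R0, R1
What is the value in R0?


Register state trace:
  MOV R0, 184  → R0 = 184
  MOV R1, 35  → R1 = 35
  SUB R0, R1  → R0 = 184 - 35 = 149
Final: R0 = 149

149


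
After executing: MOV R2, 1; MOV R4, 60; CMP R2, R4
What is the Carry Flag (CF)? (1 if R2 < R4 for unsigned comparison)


Register state trace:
  MOV R2, 1  → R2 = 1
  MOV R4, 60  → R4 = 60
  CMP R2, R4  → unsigned 1 - 60: borrow occurs
  1 < 60, so CF = 1
CF = 1

1


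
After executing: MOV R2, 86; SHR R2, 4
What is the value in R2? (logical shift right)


Register state trace:
  MOV R2, 86  → R2 = 86
  SHR R2, 4  → R2 = 86 >> 4 = 86 // 2^4 = 5
Final: R2 = 5

5


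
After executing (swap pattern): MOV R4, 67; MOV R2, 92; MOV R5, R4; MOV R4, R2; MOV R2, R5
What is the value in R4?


Register state trace (swap pattern):
  MOV R4, 67  → R4 = 67
  MOV R2, 92  → R2 = 92
  MOV R5, R4  → R5 = 67  (save R4)
  MOV R4, R2  → R4 = 92  (R4 gets R2's value)
  MOV R2, R5  → R2 = 67  (R2 gets saved value)
Final: R4 = 92

92


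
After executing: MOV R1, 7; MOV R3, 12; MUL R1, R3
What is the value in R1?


Register state trace:
  MOV R1, 7  → R1 = 7
  MOV R3, 12  → R3 = 12
  MUL R1, R3  → R1 = 7 * 12 = 84
Final: R1 = 84

84


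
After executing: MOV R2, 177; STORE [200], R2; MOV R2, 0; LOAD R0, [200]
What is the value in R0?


Register and memory trace:
  MOV R2, 177  → R2 = 177
  STORE [200], R2  → mem[200] = 177
  MOV R2, 0  → R2 = 0
  LOAD R0, [200]  → R0 = mem[200] = 177
Final: R0 = 177

177


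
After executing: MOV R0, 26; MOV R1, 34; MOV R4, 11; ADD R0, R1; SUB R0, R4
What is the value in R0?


Register state trace:
  MOV R0, 26  → R0 = 26
  MOV R1, 34  → R1 = 34
  MOV R4, 11  → R4 = 11
  ADD R0, R1  → R0 = 26 + 34 = 60
  SUB R0, R4  → R0 = 60 - 11 = 49
Final: R0 = 49

49


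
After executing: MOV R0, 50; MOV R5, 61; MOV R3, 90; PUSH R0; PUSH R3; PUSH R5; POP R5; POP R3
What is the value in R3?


Stack trace (top is rightmost):
  MOV R0, 50  → R0 = 50
  MOV R5, 61  → R5 = 61
  MOV R3, 90  → R3 = 90
  PUSH R0  → stack: [50]
  PUSH R3  → stack: [50, 90]
  PUSH R5  → stack: [50, 90, 61]
  POP R5  → R5 = 61, stack: [50, 90]
  POP R3  → R3 = 90, stack: [50]
Final: R3 = 90

90


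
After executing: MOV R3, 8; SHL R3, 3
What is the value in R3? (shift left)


Register state trace:
  MOV R3, 8  → R3 = 8
  SHL R3, 3  → R3 = 8 << 3 = 8 * 2^3 = 64
Final: R3 = 64

64


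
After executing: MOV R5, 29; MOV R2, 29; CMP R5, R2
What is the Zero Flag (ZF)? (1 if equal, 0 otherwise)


Register state trace:
  MOV R5, 29  → R5 = 29
  MOV R2, 29  → R2 = 29
  CMP R5, R2  → computes 29 - 29 = 0
  Result is zero, so values are equal
ZF = 1

1


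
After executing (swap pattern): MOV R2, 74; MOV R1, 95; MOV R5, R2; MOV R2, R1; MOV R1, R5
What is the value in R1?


Register state trace (swap pattern):
  MOV R2, 74  → R2 = 74
  MOV R1, 95  → R1 = 95
  MOV R5, R2  → R5 = 74  (save R2)
  MOV R2, R1  → R2 = 95  (R2 gets R1's value)
  MOV R1, R5  → R1 = 74  (R1 gets saved value)
Final: R1 = 74

74


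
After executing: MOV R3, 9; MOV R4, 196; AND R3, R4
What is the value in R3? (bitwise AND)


Register state trace:
  MOV R3, 9  → R3 = 9 (0b00001001)
  MOV R4, 196  → R4 = 196 (0b11000100)
  AND R3, R4  → R3 = 9 AND 196 = 0 (0b00000000)
Final: R3 = 0

0


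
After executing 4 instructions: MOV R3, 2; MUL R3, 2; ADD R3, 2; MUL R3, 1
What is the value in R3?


Register state trace:
  MOV R3, 2  → R3 = 2
  MUL R3, 2  → R3 = 2 * 2 = 4
  ADD R3, 2  → R3 = 4 + 2 = 6
  MUL R3, 1  → R3 = 6 * 1 = 6
Final: R3 = 6

6


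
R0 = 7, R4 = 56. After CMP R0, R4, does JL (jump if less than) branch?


Trace:
  R0 = 7, R4 = 56
  CMP R0, R4  → compares 7 vs 56
  JL checks: is 7 less than 56?
  7 < 56, so condition is true
Branch taken: Yes

Yes


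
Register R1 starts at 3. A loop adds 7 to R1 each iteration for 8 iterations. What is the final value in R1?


Starting value: R1 = 3
  Iter 1: R1 = 3 + 7 = 10
  Iter 2: R1 = 10 + 7 = 17
  Iter 3: R1 = 17 + 7 = 24
  Iter 4: R1 = 24 + 7 = 31
  Iter 5: R1 = 31 + 7 = 38
  Iter 6: R1 = 38 + 7 = 45
  Iter 7: R1 = 45 + 7 = 52
  Iter 8: R1 = 52 + 7 = 59
Final: R1 = 59

59


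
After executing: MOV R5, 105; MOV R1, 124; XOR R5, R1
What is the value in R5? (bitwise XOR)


Register state trace:
  MOV R5, 105  → R5 = 105 (0b01101001)
  MOV R1, 124  → R1 = 124 (0b01111100)
  XOR R5, R1  → R5 = 105 XOR 124 = 21 (0b00010101)
Final: R5 = 21

21


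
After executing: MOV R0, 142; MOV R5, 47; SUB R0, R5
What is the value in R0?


Register state trace:
  MOV R0, 142  → R0 = 142
  MOV R5, 47  → R5 = 47
  SUB R0, R5  → R0 = 142 - 47 = 95
Final: R0 = 95

95


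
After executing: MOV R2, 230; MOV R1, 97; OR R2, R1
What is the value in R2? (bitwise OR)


Register state trace:
  MOV R2, 230  → R2 = 230 (0b11100110)
  MOV R1, 97  → R1 = 97 (0b01100001)
  OR R2, R1   → R2 = 230 OR 97 = 231 (0b11100111)
Final: R2 = 231

231


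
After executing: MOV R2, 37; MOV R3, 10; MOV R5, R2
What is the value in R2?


Register state trace:
  MOV R2, 37  → R2 = 37
  MOV R3, 10  → R3 = 10
  MOV R5, R2  → R5 = 37
Final: R2 = 37

37


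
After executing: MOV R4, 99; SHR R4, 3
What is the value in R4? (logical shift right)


Register state trace:
  MOV R4, 99  → R4 = 99
  SHR R4, 3  → R4 = 99 >> 3 = 99 // 2^3 = 12
Final: R4 = 12

12


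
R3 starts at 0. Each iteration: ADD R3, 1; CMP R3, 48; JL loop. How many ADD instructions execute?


Loop trace (R3 starts at 0, target 48, step 1):
  ADD #1: R3 = 0 + 1 = 1  → 1 < 48, loop
  ADD #2: R3 = 1 + 1 = 2  → 2 < 48, loop
  ADD #3: R3 = 2 + 1 = 3  → 3 < 48, loop
  ADD #4: R3 = 3 + 1 = 4  → 4 < 48, loop
  ADD #5: R3 = 4 + 1 = 5  → 5 < 48, loop
  ADD #6: R3 = 5 + 1 = 6  → 6 < 48, loop
  ADD #7: R3 = 6 + 1 = 7  → 7 < 48, loop
  ADD #8: R3 = 7 + 1 = 8  → 8 < 48, loop
  ADD #9: R3 = 8 + 1 = 9  → 9 < 48, loop
  ADD #10: R3 = 9 + 1 = 10  → 10 < 48, loop
  ADD #11: R3 = 10 + 1 = 11  → 11 < 48, loop
  ADD #12: R3 = 11 + 1 = 12  → 12 < 48, loop
  ADD #13: R3 = 12 + 1 = 13  → 13 < 48, loop
  ADD #14: R3 = 13 + 1 = 14  → 14 < 48, loop
  ADD #15: R3 = 14 + 1 = 15  → 15 < 48, loop
  ADD #16: R3 = 15 + 1 = 16  → 16 < 48, loop
  ADD #17: R3 = 16 + 1 = 17  → 17 < 48, loop
  ADD #18: R3 = 17 + 1 = 18  → 18 < 48, loop
  ADD #19: R3 = 18 + 1 = 19  → 19 < 48, loop
  ADD #20: R3 = 19 + 1 = 20  → 20 < 48, loop
  ADD #21: R3 = 20 + 1 = 21  → 21 < 48, loop
  ADD #22: R3 = 21 + 1 = 22  → 22 < 48, loop
  ADD #23: R3 = 22 + 1 = 23  → 23 < 48, loop
  ADD #24: R3 = 23 + 1 = 24  → 24 < 48, loop
  ADD #25: R3 = 24 + 1 = 25  → 25 < 48, loop
  ADD #26: R3 = 25 + 1 = 26  → 26 < 48, loop
  ADD #27: R3 = 26 + 1 = 27  → 27 < 48, loop
  ADD #28: R3 = 27 + 1 = 28  → 28 < 48, loop
  ADD #29: R3 = 28 + 1 = 29  → 29 < 48, loop
  ADD #30: R3 = 29 + 1 = 30  → 30 < 48, loop
  ADD #31: R3 = 30 + 1 = 31  → 31 < 48, loop
  ADD #32: R3 = 31 + 1 = 32  → 32 < 48, loop
  ADD #33: R3 = 32 + 1 = 33  → 33 < 48, loop
  ADD #34: R3 = 33 + 1 = 34  → 34 < 48, loop
  ADD #35: R3 = 34 + 1 = 35  → 35 < 48, loop
  ADD #36: R3 = 35 + 1 = 36  → 36 < 48, loop
  ADD #37: R3 = 36 + 1 = 37  → 37 < 48, loop
  ADD #38: R3 = 37 + 1 = 38  → 38 < 48, loop
  ADD #39: R3 = 38 + 1 = 39  → 39 < 48, loop
  ADD #40: R3 = 39 + 1 = 40  → 40 < 48, loop
  ADD #41: R3 = 40 + 1 = 41  → 41 < 48, loop
  ADD #42: R3 = 41 + 1 = 42  → 42 < 48, loop
  ADD #43: R3 = 42 + 1 = 43  → 43 < 48, loop
  ADD #44: R3 = 43 + 1 = 44  → 44 < 48, loop
  ADD #45: R3 = 44 + 1 = 45  → 45 < 48, loop
  ADD #46: R3 = 45 + 1 = 46  → 46 < 48, loop
  ADD #47: R3 = 46 + 1 = 47  → 47 < 48, loop
  ADD #48: R3 = 47 + 1 = 48  → 48 >= 48, exit
Total ADD instructions: 48

48


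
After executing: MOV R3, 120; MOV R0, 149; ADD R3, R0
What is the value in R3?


Register state trace:
  MOV R3, 120  → R3 = 120
  MOV R0, 149  → R0 = 149
  ADD R3, R0  → R3 = 120 + 149 = 269
Final: R3 = 269

269


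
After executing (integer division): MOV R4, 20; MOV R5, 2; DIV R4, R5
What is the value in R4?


Register state trace:
  MOV R4, 20  → R4 = 20
  MOV R5, 2  → R5 = 2
  DIV R4, R5  → R4 = 20 // 2 = 10
Final: R4 = 10

10


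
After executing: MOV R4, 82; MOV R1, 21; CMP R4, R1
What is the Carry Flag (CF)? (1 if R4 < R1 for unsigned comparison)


Register state trace:
  MOV R4, 82  → R4 = 82
  MOV R1, 21  → R1 = 21
  CMP R4, R1  → unsigned 82 - 21: no borrow
  82 >= 21, so CF = 0
CF = 0

0


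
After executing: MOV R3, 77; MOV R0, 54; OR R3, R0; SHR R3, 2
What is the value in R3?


Register state trace:
  MOV R3, 77  → R3 = 77 (0b01001101)
  MOV R0, 54  → R0 = 54 (0b00110110)
  OR R3, R0  → R3 = 77 OR 54 = 127 (0b01111111)
  SHR R3, 2  → R3 = 127 >> 2 = 31
Final: R3 = 31

31


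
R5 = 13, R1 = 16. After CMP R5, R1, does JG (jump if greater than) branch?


Trace:
  R5 = 13, R1 = 16
  CMP R5, R1  → compares 13 vs 16
  JG checks: is 13 greater than 16?
  13 < 16, so condition is false
Branch taken: No

No


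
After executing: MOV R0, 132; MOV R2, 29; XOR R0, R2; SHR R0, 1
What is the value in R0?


Register state trace:
  MOV R0, 132  → R0 = 132 (0b10000100)
  MOV R2, 29  → R2 = 29 (0b00011101)
  XOR R0, R2  → R0 = 132 XOR 29 = 153 (0b10011001)
  SHR R0, 1  → R0 = 153 >> 1 = 76
Final: R0 = 76

76


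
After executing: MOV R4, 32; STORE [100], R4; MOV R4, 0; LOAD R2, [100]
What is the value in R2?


Register and memory trace:
  MOV R4, 32  → R4 = 32
  STORE [100], R4  → mem[100] = 32
  MOV R4, 0  → R4 = 0
  LOAD R2, [100]  → R2 = mem[100] = 32
Final: R2 = 32

32


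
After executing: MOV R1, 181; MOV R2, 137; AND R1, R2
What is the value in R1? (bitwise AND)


Register state trace:
  MOV R1, 181  → R1 = 181 (0b10110101)
  MOV R2, 137  → R2 = 137 (0b10001001)
  AND R1, R2  → R1 = 181 AND 137 = 129 (0b10000001)
Final: R1 = 129

129


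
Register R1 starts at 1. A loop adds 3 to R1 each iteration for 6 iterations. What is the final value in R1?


Starting value: R1 = 1
  Iter 1: R1 = 1 + 3 = 4
  Iter 2: R1 = 4 + 3 = 7
  Iter 3: R1 = 7 + 3 = 10
  Iter 4: R1 = 10 + 3 = 13
  Iter 5: R1 = 13 + 3 = 16
  Iter 6: R1 = 16 + 3 = 19
Final: R1 = 19

19


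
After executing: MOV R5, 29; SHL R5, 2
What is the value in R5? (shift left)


Register state trace:
  MOV R5, 29  → R5 = 29
  SHL R5, 2  → R5 = 29 << 2 = 29 * 2^2 = 116
Final: R5 = 116

116


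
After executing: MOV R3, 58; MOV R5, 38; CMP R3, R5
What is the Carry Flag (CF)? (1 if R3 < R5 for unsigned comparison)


Register state trace:
  MOV R3, 58  → R3 = 58
  MOV R5, 38  → R5 = 38
  CMP R3, R5  → unsigned 58 - 38: no borrow
  58 >= 38, so CF = 0
CF = 0

0


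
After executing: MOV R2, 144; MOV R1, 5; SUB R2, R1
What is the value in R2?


Register state trace:
  MOV R2, 144  → R2 = 144
  MOV R1, 5  → R1 = 5
  SUB R2, R1  → R2 = 144 - 5 = 139
Final: R2 = 139

139


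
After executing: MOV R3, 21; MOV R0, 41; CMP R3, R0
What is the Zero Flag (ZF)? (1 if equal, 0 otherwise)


Register state trace:
  MOV R3, 21  → R3 = 21
  MOV R0, 41  → R0 = 41
  CMP R3, R0  → computes 21 - 41 = -20
  Result is nonzero, so values are not equal
ZF = 0

0


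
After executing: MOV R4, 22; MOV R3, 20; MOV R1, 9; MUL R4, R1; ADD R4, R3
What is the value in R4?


Register state trace:
  MOV R4, 22  → R4 = 22
  MOV R3, 20  → R3 = 20
  MOV R1, 9  → R1 = 9
  MUL R4, R1  → R4 = 22 * 9 = 198
  ADD R4, R3  → R4 = 198 + 20 = 218
Final: R4 = 218

218


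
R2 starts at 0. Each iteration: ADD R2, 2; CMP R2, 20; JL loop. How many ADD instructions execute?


Loop trace (R2 starts at 0, target 20, step 2):
  ADD #1: R2 = 0 + 2 = 2  → 2 < 20, loop
  ADD #2: R2 = 2 + 2 = 4  → 4 < 20, loop
  ADD #3: R2 = 4 + 2 = 6  → 6 < 20, loop
  ADD #4: R2 = 6 + 2 = 8  → 8 < 20, loop
  ADD #5: R2 = 8 + 2 = 10  → 10 < 20, loop
  ADD #6: R2 = 10 + 2 = 12  → 12 < 20, loop
  ADD #7: R2 = 12 + 2 = 14  → 14 < 20, loop
  ADD #8: R2 = 14 + 2 = 16  → 16 < 20, loop
  ADD #9: R2 = 16 + 2 = 18  → 18 < 20, loop
  ADD #10: R2 = 18 + 2 = 20  → 20 >= 20, exit
Total ADD instructions: 10

10


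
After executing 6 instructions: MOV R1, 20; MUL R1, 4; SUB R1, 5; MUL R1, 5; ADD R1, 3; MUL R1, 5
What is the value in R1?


Register state trace:
  MOV R1, 20  → R1 = 20
  MUL R1, 4  → R1 = 20 * 4 = 80
  SUB R1, 5  → R1 = 80 - 5 = 75
  MUL R1, 5  → R1 = 75 * 5 = 375
  ADD R1, 3  → R1 = 375 + 3 = 378
  MUL R1, 5  → R1 = 378 * 5 = 1890
Final: R1 = 1890

1890


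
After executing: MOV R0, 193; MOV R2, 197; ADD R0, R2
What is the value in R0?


Register state trace:
  MOV R0, 193  → R0 = 193
  MOV R2, 197  → R2 = 197
  ADD R0, R2  → R0 = 193 + 197 = 390
Final: R0 = 390

390


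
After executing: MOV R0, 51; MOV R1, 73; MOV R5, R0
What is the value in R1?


Register state trace:
  MOV R0, 51  → R0 = 51
  MOV R1, 73  → R1 = 73
  MOV R5, R0  → R5 = 51
Final: R1 = 73

73


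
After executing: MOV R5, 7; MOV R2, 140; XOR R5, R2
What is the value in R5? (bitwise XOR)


Register state trace:
  MOV R5, 7  → R5 = 7 (0b00000111)
  MOV R2, 140  → R2 = 140 (0b10001100)
  XOR R5, R2  → R5 = 7 XOR 140 = 139 (0b10001011)
Final: R5 = 139

139


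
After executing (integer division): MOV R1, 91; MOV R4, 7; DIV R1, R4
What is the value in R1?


Register state trace:
  MOV R1, 91  → R1 = 91
  MOV R4, 7  → R4 = 7
  DIV R1, R4  → R1 = 91 // 7 = 13
Final: R1 = 13

13


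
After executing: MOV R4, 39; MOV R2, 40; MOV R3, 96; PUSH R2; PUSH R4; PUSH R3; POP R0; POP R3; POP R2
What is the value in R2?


Stack trace (top is rightmost):
  MOV R4, 39  → R4 = 39
  MOV R2, 40  → R2 = 40
  MOV R3, 96  → R3 = 96
  PUSH R2  → stack: [40]
  PUSH R4  → stack: [40, 39]
  PUSH R3  → stack: [40, 39, 96]
  POP R0  → R0 = 96, stack: [40, 39]
  POP R3  → R3 = 39, stack: [40]
  POP R2  → R2 = 40, stack: []
Final: R2 = 40

40


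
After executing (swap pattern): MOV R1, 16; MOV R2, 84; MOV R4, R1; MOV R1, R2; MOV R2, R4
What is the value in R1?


Register state trace (swap pattern):
  MOV R1, 16  → R1 = 16
  MOV R2, 84  → R2 = 84
  MOV R4, R1  → R4 = 16  (save R1)
  MOV R1, R2  → R1 = 84  (R1 gets R2's value)
  MOV R2, R4  → R2 = 16  (R2 gets saved value)
Final: R1 = 84

84


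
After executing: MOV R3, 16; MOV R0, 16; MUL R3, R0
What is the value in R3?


Register state trace:
  MOV R3, 16  → R3 = 16
  MOV R0, 16  → R0 = 16
  MUL R3, R0  → R3 = 16 * 16 = 256
Final: R3 = 256

256


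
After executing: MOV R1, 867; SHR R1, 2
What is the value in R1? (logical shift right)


Register state trace:
  MOV R1, 867  → R1 = 867
  SHR R1, 2  → R1 = 867 >> 2 = 867 // 2^2 = 216
Final: R1 = 216

216


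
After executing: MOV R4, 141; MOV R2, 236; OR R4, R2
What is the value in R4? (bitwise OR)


Register state trace:
  MOV R4, 141  → R4 = 141 (0b10001101)
  MOV R2, 236  → R2 = 236 (0b11101100)
  OR R4, R2   → R4 = 141 OR 236 = 237 (0b11101101)
Final: R4 = 237

237


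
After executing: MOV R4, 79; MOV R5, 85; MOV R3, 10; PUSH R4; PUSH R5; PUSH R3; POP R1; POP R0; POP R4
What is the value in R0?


Stack trace (top is rightmost):
  MOV R4, 79  → R4 = 79
  MOV R5, 85  → R5 = 85
  MOV R3, 10  → R3 = 10
  PUSH R4  → stack: [79]
  PUSH R5  → stack: [79, 85]
  PUSH R3  → stack: [79, 85, 10]
  POP R1  → R1 = 10, stack: [79, 85]
  POP R0  → R0 = 85, stack: [79]
  POP R4  → R4 = 79, stack: []
Final: R0 = 85

85


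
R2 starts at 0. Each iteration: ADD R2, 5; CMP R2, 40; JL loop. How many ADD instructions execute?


Loop trace (R2 starts at 0, target 40, step 5):
  ADD #1: R2 = 0 + 5 = 5  → 5 < 40, loop
  ADD #2: R2 = 5 + 5 = 10  → 10 < 40, loop
  ADD #3: R2 = 10 + 5 = 15  → 15 < 40, loop
  ADD #4: R2 = 15 + 5 = 20  → 20 < 40, loop
  ADD #5: R2 = 20 + 5 = 25  → 25 < 40, loop
  ADD #6: R2 = 25 + 5 = 30  → 30 < 40, loop
  ADD #7: R2 = 30 + 5 = 35  → 35 < 40, loop
  ADD #8: R2 = 35 + 5 = 40  → 40 >= 40, exit
Total ADD instructions: 8

8


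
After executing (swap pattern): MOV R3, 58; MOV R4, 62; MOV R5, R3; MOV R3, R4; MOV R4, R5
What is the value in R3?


Register state trace (swap pattern):
  MOV R3, 58  → R3 = 58
  MOV R4, 62  → R4 = 62
  MOV R5, R3  → R5 = 58  (save R3)
  MOV R3, R4  → R3 = 62  (R3 gets R4's value)
  MOV R4, R5  → R4 = 58  (R4 gets saved value)
Final: R3 = 62

62


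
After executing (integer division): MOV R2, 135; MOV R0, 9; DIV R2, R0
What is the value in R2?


Register state trace:
  MOV R2, 135  → R2 = 135
  MOV R0, 9  → R0 = 9
  DIV R2, R0  → R2 = 135 // 9 = 15
Final: R2 = 15

15


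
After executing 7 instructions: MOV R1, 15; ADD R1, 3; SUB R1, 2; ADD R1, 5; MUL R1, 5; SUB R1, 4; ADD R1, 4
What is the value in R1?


Register state trace:
  MOV R1, 15  → R1 = 15
  ADD R1, 3  → R1 = 15 + 3 = 18
  SUB R1, 2  → R1 = 18 - 2 = 16
  ADD R1, 5  → R1 = 16 + 5 = 21
  MUL R1, 5  → R1 = 21 * 5 = 105
  SUB R1, 4  → R1 = 105 - 4 = 101
  ADD R1, 4  → R1 = 101 + 4 = 105
Final: R1 = 105

105


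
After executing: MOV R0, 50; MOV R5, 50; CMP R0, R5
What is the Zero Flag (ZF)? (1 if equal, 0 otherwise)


Register state trace:
  MOV R0, 50  → R0 = 50
  MOV R5, 50  → R5 = 50
  CMP R0, R5  → computes 50 - 50 = 0
  Result is zero, so values are equal
ZF = 1

1


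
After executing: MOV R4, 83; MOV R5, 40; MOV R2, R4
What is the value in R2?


Register state trace:
  MOV R4, 83  → R4 = 83
  MOV R5, 40  → R5 = 40
  MOV R2, R4  → R2 = 83
Final: R2 = 83

83


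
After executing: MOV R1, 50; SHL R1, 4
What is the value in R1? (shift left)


Register state trace:
  MOV R1, 50  → R1 = 50
  SHL R1, 4  → R1 = 50 << 4 = 50 * 2^4 = 800
Final: R1 = 800

800


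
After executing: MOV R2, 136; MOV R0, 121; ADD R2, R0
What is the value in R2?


Register state trace:
  MOV R2, 136  → R2 = 136
  MOV R0, 121  → R0 = 121
  ADD R2, R0  → R2 = 136 + 121 = 257
Final: R2 = 257

257


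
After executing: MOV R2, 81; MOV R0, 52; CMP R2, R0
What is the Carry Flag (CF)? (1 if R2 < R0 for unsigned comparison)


Register state trace:
  MOV R2, 81  → R2 = 81
  MOV R0, 52  → R0 = 52
  CMP R2, R0  → unsigned 81 - 52: no borrow
  81 >= 52, so CF = 0
CF = 0

0


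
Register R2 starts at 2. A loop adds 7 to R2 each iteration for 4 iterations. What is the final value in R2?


Starting value: R2 = 2
  Iter 1: R2 = 2 + 7 = 9
  Iter 2: R2 = 9 + 7 = 16
  Iter 3: R2 = 16 + 7 = 23
  Iter 4: R2 = 23 + 7 = 30
Final: R2 = 30

30


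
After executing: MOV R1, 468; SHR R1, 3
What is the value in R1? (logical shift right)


Register state trace:
  MOV R1, 468  → R1 = 468
  SHR R1, 3  → R1 = 468 >> 3 = 468 // 2^3 = 58
Final: R1 = 58

58


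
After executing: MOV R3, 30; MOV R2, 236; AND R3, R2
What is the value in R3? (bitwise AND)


Register state trace:
  MOV R3, 30  → R3 = 30 (0b00011110)
  MOV R2, 236  → R2 = 236 (0b11101100)
  AND R3, R2  → R3 = 30 AND 236 = 12 (0b00001100)
Final: R3 = 12

12


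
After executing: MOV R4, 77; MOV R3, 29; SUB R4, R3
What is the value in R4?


Register state trace:
  MOV R4, 77  → R4 = 77
  MOV R3, 29  → R3 = 29
  SUB R4, R3  → R4 = 77 - 29 = 48
Final: R4 = 48

48


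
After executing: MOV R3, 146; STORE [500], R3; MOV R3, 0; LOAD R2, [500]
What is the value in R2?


Register and memory trace:
  MOV R3, 146  → R3 = 146
  STORE [500], R3  → mem[500] = 146
  MOV R3, 0  → R3 = 0
  LOAD R2, [500]  → R2 = mem[500] = 146
Final: R2 = 146

146


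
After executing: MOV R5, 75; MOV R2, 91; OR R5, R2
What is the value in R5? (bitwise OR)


Register state trace:
  MOV R5, 75  → R5 = 75 (0b01001011)
  MOV R2, 91  → R2 = 91 (0b01011011)
  OR R5, R2   → R5 = 75 OR 91 = 91 (0b01011011)
Final: R5 = 91

91


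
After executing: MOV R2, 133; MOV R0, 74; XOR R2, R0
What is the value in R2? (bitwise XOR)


Register state trace:
  MOV R2, 133  → R2 = 133 (0b10000101)
  MOV R0, 74  → R0 = 74 (0b01001010)
  XOR R2, R0  → R2 = 133 XOR 74 = 207 (0b11001111)
Final: R2 = 207

207


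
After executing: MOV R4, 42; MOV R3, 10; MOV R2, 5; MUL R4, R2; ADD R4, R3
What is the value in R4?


Register state trace:
  MOV R4, 42  → R4 = 42
  MOV R3, 10  → R3 = 10
  MOV R2, 5  → R2 = 5
  MUL R4, R2  → R4 = 42 * 5 = 210
  ADD R4, R3  → R4 = 210 + 10 = 220
Final: R4 = 220

220


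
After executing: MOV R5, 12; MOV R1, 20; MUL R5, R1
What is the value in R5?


Register state trace:
  MOV R5, 12  → R5 = 12
  MOV R1, 20  → R1 = 20
  MUL R5, R1  → R5 = 12 * 20 = 240
Final: R5 = 240

240


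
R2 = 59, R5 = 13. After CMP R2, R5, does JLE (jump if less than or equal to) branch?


Trace:
  R2 = 59, R5 = 13
  CMP R2, R5  → compares 59 vs 13
  JLE checks: is 59 less than or equal to 13?
  59 > 13, so condition is false
Branch taken: No

No


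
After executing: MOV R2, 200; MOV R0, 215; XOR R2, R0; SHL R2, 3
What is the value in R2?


Register state trace:
  MOV R2, 200  → R2 = 200 (0b11001000)
  MOV R0, 215  → R0 = 215 (0b11010111)
  XOR R2, R0  → R2 = 200 XOR 215 = 31 (0b00011111)
  SHL R2, 3  → R2 = 31 << 3 = 248
Final: R2 = 248

248


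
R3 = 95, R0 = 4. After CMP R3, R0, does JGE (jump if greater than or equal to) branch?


Trace:
  R3 = 95, R0 = 4
  CMP R3, R0  → compares 95 vs 4
  JGE checks: is 95 greater than or equal to 4?
  95 > 4, so condition is true
Branch taken: Yes

Yes


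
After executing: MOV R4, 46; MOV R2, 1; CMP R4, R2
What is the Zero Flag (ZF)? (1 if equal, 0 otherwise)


Register state trace:
  MOV R4, 46  → R4 = 46
  MOV R2, 1  → R2 = 1
  CMP R4, R2  → computes 46 - 1 = 45
  Result is nonzero, so values are not equal
ZF = 0

0


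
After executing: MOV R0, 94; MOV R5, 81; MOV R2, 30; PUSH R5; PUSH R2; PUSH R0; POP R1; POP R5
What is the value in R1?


Stack trace (top is rightmost):
  MOV R0, 94  → R0 = 94
  MOV R5, 81  → R5 = 81
  MOV R2, 30  → R2 = 30
  PUSH R5  → stack: [81]
  PUSH R2  → stack: [81, 30]
  PUSH R0  → stack: [81, 30, 94]
  POP R1  → R1 = 94, stack: [81, 30]
  POP R5  → R5 = 30, stack: [81]
Final: R1 = 94

94


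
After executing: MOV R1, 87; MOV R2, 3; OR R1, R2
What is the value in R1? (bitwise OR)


Register state trace:
  MOV R1, 87  → R1 = 87 (0b01010111)
  MOV R2, 3  → R2 = 3 (0b00000011)
  OR R1, R2   → R1 = 87 OR 3 = 87 (0b01010111)
Final: R1 = 87

87


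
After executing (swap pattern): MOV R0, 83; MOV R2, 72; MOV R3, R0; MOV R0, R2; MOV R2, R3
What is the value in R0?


Register state trace (swap pattern):
  MOV R0, 83  → R0 = 83
  MOV R2, 72  → R2 = 72
  MOV R3, R0  → R3 = 83  (save R0)
  MOV R0, R2  → R0 = 72  (R0 gets R2's value)
  MOV R2, R3  → R2 = 83  (R2 gets saved value)
Final: R0 = 72

72


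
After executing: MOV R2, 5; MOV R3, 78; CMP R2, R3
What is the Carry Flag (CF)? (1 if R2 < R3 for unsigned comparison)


Register state trace:
  MOV R2, 5  → R2 = 5
  MOV R3, 78  → R3 = 78
  CMP R2, R3  → unsigned 5 - 78: borrow occurs
  5 < 78, so CF = 1
CF = 1

1


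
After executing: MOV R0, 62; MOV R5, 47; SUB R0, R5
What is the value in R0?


Register state trace:
  MOV R0, 62  → R0 = 62
  MOV R5, 47  → R5 = 47
  SUB R0, R5  → R0 = 62 - 47 = 15
Final: R0 = 15

15


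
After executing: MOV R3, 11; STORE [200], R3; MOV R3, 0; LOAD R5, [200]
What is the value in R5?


Register and memory trace:
  MOV R3, 11  → R3 = 11
  STORE [200], R3  → mem[200] = 11
  MOV R3, 0  → R3 = 0
  LOAD R5, [200]  → R5 = mem[200] = 11
Final: R5 = 11

11


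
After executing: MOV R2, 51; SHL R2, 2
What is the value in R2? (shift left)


Register state trace:
  MOV R2, 51  → R2 = 51
  SHL R2, 2  → R2 = 51 << 2 = 51 * 2^2 = 204
Final: R2 = 204

204


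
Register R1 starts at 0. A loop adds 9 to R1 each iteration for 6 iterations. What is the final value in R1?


Starting value: R1 = 0
  Iter 1: R1 = 0 + 9 = 9
  Iter 2: R1 = 9 + 9 = 18
  Iter 3: R1 = 18 + 9 = 27
  Iter 4: R1 = 27 + 9 = 36
  Iter 5: R1 = 36 + 9 = 45
  Iter 6: R1 = 45 + 9 = 54
Final: R1 = 54

54


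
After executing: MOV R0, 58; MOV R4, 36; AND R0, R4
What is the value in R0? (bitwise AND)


Register state trace:
  MOV R0, 58  → R0 = 58 (0b00111010)
  MOV R4, 36  → R4 = 36 (0b00100100)
  AND R0, R4  → R0 = 58 AND 36 = 32 (0b00100000)
Final: R0 = 32

32


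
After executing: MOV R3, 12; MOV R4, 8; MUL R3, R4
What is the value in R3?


Register state trace:
  MOV R3, 12  → R3 = 12
  MOV R4, 8  → R4 = 8
  MUL R3, R4  → R3 = 12 * 8 = 96
Final: R3 = 96

96


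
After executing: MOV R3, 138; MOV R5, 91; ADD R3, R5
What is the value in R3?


Register state trace:
  MOV R3, 138  → R3 = 138
  MOV R5, 91  → R5 = 91
  ADD R3, R5  → R3 = 138 + 91 = 229
Final: R3 = 229

229


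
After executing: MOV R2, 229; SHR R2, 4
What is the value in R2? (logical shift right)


Register state trace:
  MOV R2, 229  → R2 = 229
  SHR R2, 4  → R2 = 229 >> 4 = 229 // 2^4 = 14
Final: R2 = 14

14


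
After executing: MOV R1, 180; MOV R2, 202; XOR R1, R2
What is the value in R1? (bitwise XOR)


Register state trace:
  MOV R1, 180  → R1 = 180 (0b10110100)
  MOV R2, 202  → R2 = 202 (0b11001010)
  XOR R1, R2  → R1 = 180 XOR 202 = 126 (0b01111110)
Final: R1 = 126

126


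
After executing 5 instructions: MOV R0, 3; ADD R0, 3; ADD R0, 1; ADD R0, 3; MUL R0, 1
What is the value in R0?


Register state trace:
  MOV R0, 3  → R0 = 3
  ADD R0, 3  → R0 = 3 + 3 = 6
  ADD R0, 1  → R0 = 6 + 1 = 7
  ADD R0, 3  → R0 = 7 + 3 = 10
  MUL R0, 1  → R0 = 10 * 1 = 10
Final: R0 = 10

10


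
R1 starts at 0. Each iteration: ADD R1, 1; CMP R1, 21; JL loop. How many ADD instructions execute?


Loop trace (R1 starts at 0, target 21, step 1):
  ADD #1: R1 = 0 + 1 = 1  → 1 < 21, loop
  ADD #2: R1 = 1 + 1 = 2  → 2 < 21, loop
  ADD #3: R1 = 2 + 1 = 3  → 3 < 21, loop
  ADD #4: R1 = 3 + 1 = 4  → 4 < 21, loop
  ADD #5: R1 = 4 + 1 = 5  → 5 < 21, loop
  ADD #6: R1 = 5 + 1 = 6  → 6 < 21, loop
  ADD #7: R1 = 6 + 1 = 7  → 7 < 21, loop
  ADD #8: R1 = 7 + 1 = 8  → 8 < 21, loop
  ADD #9: R1 = 8 + 1 = 9  → 9 < 21, loop
  ADD #10: R1 = 9 + 1 = 10  → 10 < 21, loop
  ADD #11: R1 = 10 + 1 = 11  → 11 < 21, loop
  ADD #12: R1 = 11 + 1 = 12  → 12 < 21, loop
  ADD #13: R1 = 12 + 1 = 13  → 13 < 21, loop
  ADD #14: R1 = 13 + 1 = 14  → 14 < 21, loop
  ADD #15: R1 = 14 + 1 = 15  → 15 < 21, loop
  ADD #16: R1 = 15 + 1 = 16  → 16 < 21, loop
  ADD #17: R1 = 16 + 1 = 17  → 17 < 21, loop
  ADD #18: R1 = 17 + 1 = 18  → 18 < 21, loop
  ADD #19: R1 = 18 + 1 = 19  → 19 < 21, loop
  ADD #20: R1 = 19 + 1 = 20  → 20 < 21, loop
  ADD #21: R1 = 20 + 1 = 21  → 21 >= 21, exit
Total ADD instructions: 21

21


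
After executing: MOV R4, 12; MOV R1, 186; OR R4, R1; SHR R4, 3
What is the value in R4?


Register state trace:
  MOV R4, 12  → R4 = 12 (0b00001100)
  MOV R1, 186  → R1 = 186 (0b10111010)
  OR R4, R1  → R4 = 12 OR 186 = 190 (0b10111110)
  SHR R4, 3  → R4 = 190 >> 3 = 23
Final: R4 = 23

23


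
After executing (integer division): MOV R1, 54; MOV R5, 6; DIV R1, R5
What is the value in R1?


Register state trace:
  MOV R1, 54  → R1 = 54
  MOV R5, 6  → R5 = 6
  DIV R1, R5  → R1 = 54 // 6 = 9
Final: R1 = 9

9


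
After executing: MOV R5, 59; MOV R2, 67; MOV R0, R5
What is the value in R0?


Register state trace:
  MOV R5, 59  → R5 = 59
  MOV R2, 67  → R2 = 67
  MOV R0, R5  → R0 = 59
Final: R0 = 59

59


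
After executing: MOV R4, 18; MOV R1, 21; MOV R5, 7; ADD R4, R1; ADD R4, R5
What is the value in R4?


Register state trace:
  MOV R4, 18  → R4 = 18
  MOV R1, 21  → R1 = 21
  MOV R5, 7  → R5 = 7
  ADD R4, R1  → R4 = 18 + 21 = 39
  ADD R4, R5  → R4 = 39 + 7 = 46
Final: R4 = 46

46


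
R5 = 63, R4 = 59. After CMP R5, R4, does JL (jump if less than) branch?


Trace:
  R5 = 63, R4 = 59
  CMP R5, R4  → compares 63 vs 59
  JL checks: is 63 less than 59?
  63 > 59, so condition is false
Branch taken: No

No
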